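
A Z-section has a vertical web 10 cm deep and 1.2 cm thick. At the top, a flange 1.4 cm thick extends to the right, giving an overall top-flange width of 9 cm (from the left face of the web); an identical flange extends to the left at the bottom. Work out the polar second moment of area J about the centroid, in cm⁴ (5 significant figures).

J ≈ 1061.8 cm⁴

Break the section into simple shapes (no overlaps), measuring from the bottom-left corner of the bounding box.
Web: 1.2 × 10, A = 12 cm², y = 5 cm, Ī = 100 cm⁴.
Top flange (beyond web): 7.8 × 1.4, A = 10.92 cm², y = 9.3 cm, Ī = 1.7836 cm⁴.
Bottom flange (beyond web): 7.8 × 1.4, A = 10.92 cm², y = 0.7 cm, Ī = 1.7836 cm⁴.
Centroid: ȳ = ΣA·y / ΣA = 5 cm.
Transfer each piece to the centroidal x-axis using Ī + A·d² with d = y − 5:
  web: d = 0 cm → contributes +100 cm⁴
  top flange (beyond web): d = 4.3 cm → contributes +203.6944 cm⁴
  bottom flange (beyond web): d = -4.3 cm → contributes +203.6944 cm⁴
Total I = 507.3888 cm⁴.
For the y-axis: x̄ = 8.4 cm.
Repeating about the centroidal y-axis gives I_y = 554.4288 cm⁴.
Polar second moment: J = I_x + I_y = 1061.818 cm⁴.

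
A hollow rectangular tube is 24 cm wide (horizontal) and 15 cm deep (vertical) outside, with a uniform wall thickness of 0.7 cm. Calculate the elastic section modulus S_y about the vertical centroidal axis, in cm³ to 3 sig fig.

S_y ≈ 350 cm³

Split into non-overlapping primitives; take the origin at the lower-left of the bounding box.
Outer rectangle: 24 × 15, A = 360 cm², x = 12 cm, Ī = 17 280 cm⁴.
Inner void (subtracted): 22.6 × 13.6, A = 307.36 cm², x = 12 cm, Ī = 13 082 cm⁴.
By symmetry the centroid is at mid-width, x̄ = 12 cm.
All pieces are centred on the vertical centroidal axis, so I = ΣĪ (holes subtracted) = 4197.7 cm⁴.
Extreme fibre distance c = 12 cm; S = I/c = 349.81 cm³.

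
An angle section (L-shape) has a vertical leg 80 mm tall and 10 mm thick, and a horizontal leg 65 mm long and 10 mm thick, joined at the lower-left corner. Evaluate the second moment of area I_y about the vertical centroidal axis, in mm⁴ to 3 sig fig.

Treat the section as a set of non-overlapping primitives; coordinates are from the bounding-box lower-left.
Vertical leg: 10 × 80, A = 800 mm², x = 5 mm, Ī = 6666.7 mm⁴.
Horizontal leg (remainder): 55 × 10, A = 550 mm², x = 37.5 mm, Ī = 138 646 mm⁴.
Centroid: x̄ = ΣA·x / ΣA = 18.241 mm.
Transfer each piece to the vertical centroidal axis using Ī + A·d² with d = x − 18.241:
  vertical leg: d = -13.241 mm → contributes +146 920 mm⁴
  horizontal leg (remainder): d = 19.259 mm → contributes +342 651 mm⁴
Total I = 489 572 mm⁴.

I_y ≈ 4.90 × 10⁵ mm⁴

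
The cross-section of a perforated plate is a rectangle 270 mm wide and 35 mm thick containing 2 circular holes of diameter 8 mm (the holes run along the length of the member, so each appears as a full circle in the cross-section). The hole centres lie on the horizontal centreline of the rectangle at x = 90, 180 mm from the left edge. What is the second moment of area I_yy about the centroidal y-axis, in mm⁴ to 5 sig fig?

I_yy ≈ 5.7205 × 10⁷ mm⁴

Treat the section as a set of non-overlapping primitives; coordinates are from the bounding-box lower-left.
Plate: 270 × 35, A = 9 450 mm², x = 135 mm, Ī = 57 408 750 mm⁴.
Hole 1 (subtracted): ⌀8, A = 50.26548 mm², x = 90 mm, Ī = 201.0619 mm⁴.
Hole 2 (subtracted): ⌀8, A = 50.26548 mm², x = 180 mm, Ī = 201.0619 mm⁴.
By symmetry the centroid is at mid-width, x̄ = 135 mm.
Transfer each piece to the centroidal y-axis using Ī + A·d² with d = x − 135:
  plate: d = 0 mm → contributes +57 408 750 mm⁴
  hole 1: d = -45 mm → contributes −101988.7 mm⁴
  hole 2: d = 45 mm → contributes −101988.7 mm⁴
Total I = 57 204 773 mm⁴.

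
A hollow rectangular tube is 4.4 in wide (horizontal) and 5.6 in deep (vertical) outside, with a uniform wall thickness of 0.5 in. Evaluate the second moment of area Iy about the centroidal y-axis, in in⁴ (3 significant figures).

Iy ≈ 24.7 in⁴

Split into non-overlapping primitives; take the origin at the lower-left of the bounding box.
Outer rectangle: 4.4 × 5.6, A = 24.64 in², x = 2.2 in, Ī = 39.753 in⁴.
Inner void (subtracted): 3.4 × 4.6, A = 15.64 in², x = 2.2 in, Ī = 15.067 in⁴.
By symmetry the centroid is at mid-width, x̄ = 2.2 in.
All pieces are centred on the centroidal y-axis, so I = ΣĪ (holes subtracted) = 24.686 in⁴.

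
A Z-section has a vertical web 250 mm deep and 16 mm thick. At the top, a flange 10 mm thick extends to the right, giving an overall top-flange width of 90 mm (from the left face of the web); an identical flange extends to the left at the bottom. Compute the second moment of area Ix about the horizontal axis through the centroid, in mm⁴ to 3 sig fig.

Treat the section as a set of non-overlapping primitives; coordinates are from the bounding-box lower-left.
Web: 16 × 250, A = 4 000 mm², y = 125 mm, Ī = 20 833 333 mm⁴.
Top flange (beyond web): 74 × 10, A = 740 mm², y = 245 mm, Ī = 6166.7 mm⁴.
Bottom flange (beyond web): 74 × 10, A = 740 mm², y = 5 mm, Ī = 6166.7 mm⁴.
Centroid: ȳ = ΣA·y / ΣA = 125 mm.
Transfer each piece to the horizontal axis through the centroid using Ī + A·d² with d = y − 125:
  web: d = 0 mm → contributes +20 833 333 mm⁴
  top flange (beyond web): d = 120 mm → contributes +10 662 167 mm⁴
  bottom flange (beyond web): d = -120 mm → contributes +10 662 167 mm⁴
Total I = 42 157 667 mm⁴.

Ix ≈ 4.22 × 10⁷ mm⁴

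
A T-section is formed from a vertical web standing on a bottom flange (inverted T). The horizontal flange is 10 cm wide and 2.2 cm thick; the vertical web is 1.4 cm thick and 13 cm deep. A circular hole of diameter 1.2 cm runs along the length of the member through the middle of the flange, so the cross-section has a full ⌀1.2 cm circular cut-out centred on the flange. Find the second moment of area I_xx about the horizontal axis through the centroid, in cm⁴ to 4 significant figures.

Decompose the section into non-overlapping parts with the origin at the bottom-left of its bounding rectangle.
Flange: 10 × 2.2, A = 22 cm², y = 1.1 cm, Ī = 8.87333 cm⁴.
Web: 1.4 × 13, A = 18.2 cm², y = 8.7 cm, Ī = 256.317 cm⁴.
Hole (subtracted): ⌀1.2, A = 1.13097 cm², y = 1.1 cm, Ī = 0.101788 cm⁴.
Centroid: ȳ = ΣA·y / ΣA = 4.6404 cm.
Transfer each piece to the horizontal axis through the centroid using Ī + A·d² with d = y − 4.6404:
  flange: d = -3.5404 cm → contributes +284.631 cm⁴
  web: d = 4.0596 cm → contributes +556.259 cm⁴
  hole: d = -3.5404 cm → contributes −14.2779 cm⁴
Total I = 826.612 cm⁴.

I_xx ≈ 826.6 cm⁴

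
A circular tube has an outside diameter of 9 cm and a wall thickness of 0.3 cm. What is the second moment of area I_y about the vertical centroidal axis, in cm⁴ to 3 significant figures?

Treat the section as a set of non-overlapping primitives; coordinates are from the bounding-box lower-left.
Outer circle: ⌀9, A = 63.617 cm², x = 4.5 cm, Ī = 322.06 cm⁴.
Bore (subtracted): ⌀8.4, A = 55.418 cm², x = 4.5 cm, Ī = 244.39 cm⁴.
By symmetry the centroid is at mid-width, x̄ = 4.5 cm.
All pieces are centred on the vertical centroidal axis, so I = ΣĪ (holes subtracted) = 77.67 cm⁴.

I_y ≈ 77.7 cm⁴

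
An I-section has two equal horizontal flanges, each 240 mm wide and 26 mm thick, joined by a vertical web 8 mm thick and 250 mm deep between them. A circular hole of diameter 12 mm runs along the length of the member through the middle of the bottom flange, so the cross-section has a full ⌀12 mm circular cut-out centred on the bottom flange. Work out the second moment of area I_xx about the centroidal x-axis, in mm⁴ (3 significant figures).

Break the section into simple shapes (no overlaps), measuring from the bottom-left corner of the bounding box.
Bottom flange: 240 × 26, A = 6 240 mm², y = 13 mm, Ī = 351 520 mm⁴.
Web: 8 × 250, A = 2 000 mm², y = 151 mm, Ī = 10 416 667 mm⁴.
Top flange: 240 × 26, A = 6 240 mm², y = 289 mm, Ī = 351 520 mm⁴.
Hole (subtracted): ⌀12, A = 113.1 mm², y = 13 mm, Ī = 1017.9 mm⁴.
Centroid: ȳ = ΣA·y / ΣA = 152.09 mm.
Transfer each piece to the centroidal x-axis using Ī + A·d² with d = y − 152.09:
  bottom flange: d = -139.09 mm → contributes +121 064 393 mm⁴
  web: d = -1.0863 mm → contributes +10 419 027 mm⁴
  top flange: d = 136.91 mm → contributes +117 322 495 mm⁴
  hole: d = -139.09 mm → contributes −2 188 887 mm⁴
Total I = 246 617 028 mm⁴.

I_xx ≈ 2.47 × 10⁸ mm⁴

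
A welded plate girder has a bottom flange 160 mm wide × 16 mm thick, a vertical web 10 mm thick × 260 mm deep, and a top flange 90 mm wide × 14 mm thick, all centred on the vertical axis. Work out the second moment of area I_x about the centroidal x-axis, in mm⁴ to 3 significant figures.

I_x ≈ 8.20 × 10⁷ mm⁴

Split into non-overlapping primitives; take the origin at the lower-left of the bounding box.
Bottom plate: 160 × 16, A = 2 560 mm², y = 8 mm, Ī = 54 613 mm⁴.
Web plate: 10 × 260, A = 2 600 mm², y = 146 mm, Ī = 14 646 667 mm⁴.
Top plate: 90 × 14, A = 1 260 mm², y = 283 mm, Ī = 20 580 mm⁴.
Centroid: ȳ = ΣA·y / ΣA = 117.86 mm.
Transfer each piece to the centroidal x-axis using Ī + A·d² with d = y − 117.86:
  bottom plate: d = -109.86 mm → contributes +30 951 710 mm⁴
  web plate: d = 28.14 mm → contributes +16 705 529 mm⁴
  top plate: d = 165.14 mm → contributes +34 382 394 mm⁴
Total I = 82 039 634 mm⁴.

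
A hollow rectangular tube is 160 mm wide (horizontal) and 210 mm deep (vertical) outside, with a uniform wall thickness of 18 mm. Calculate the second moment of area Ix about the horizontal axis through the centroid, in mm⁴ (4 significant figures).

Ix ≈ 6.904 × 10⁷ mm⁴

Split into non-overlapping primitives; take the origin at the lower-left of the bounding box.
Outer rectangle: 160 × 210, A = 33 600 mm², y = 105 mm, Ī = 123 480 000 mm⁴.
Inner void (subtracted): 124 × 174, A = 21 576 mm², y = 105 mm, Ī = 54 436 248 mm⁴.
By symmetry the centroid is at mid-height, ȳ = 105 mm.
All pieces are centred on the horizontal axis through the centroid, so I = ΣĪ (holes subtracted) = 69 043 752 mm⁴.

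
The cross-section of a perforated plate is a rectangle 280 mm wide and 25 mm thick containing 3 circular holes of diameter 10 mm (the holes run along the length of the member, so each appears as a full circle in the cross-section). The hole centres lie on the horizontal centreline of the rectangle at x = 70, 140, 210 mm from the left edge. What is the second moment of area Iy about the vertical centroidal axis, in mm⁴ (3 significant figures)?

Iy ≈ 4.50 × 10⁷ mm⁴

Treat the section as a set of non-overlapping primitives; coordinates are from the bounding-box lower-left.
Plate: 280 × 25, A = 7 000 mm², x = 140 mm, Ī = 45 733 333 mm⁴.
Hole 1 (subtracted): ⌀10, A = 78.54 mm², x = 70 mm, Ī = 490.87 mm⁴.
Hole 2 (subtracted): ⌀10, A = 78.54 mm², x = 140 mm, Ī = 490.87 mm⁴.
Hole 3 (subtracted): ⌀10, A = 78.54 mm², x = 210 mm, Ī = 490.87 mm⁴.
By symmetry the centroid is at mid-width, x̄ = 140 mm.
Transfer each piece to the vertical centroidal axis using Ī + A·d² with d = x − 140:
  plate: d = 0 mm → contributes +45 733 333 mm⁴
  hole 1: d = -70 mm → contributes −385 336 mm⁴
  hole 2: d = 0 mm → contributes −490.87 mm⁴
  hole 3: d = 70 mm → contributes −385 336 mm⁴
Total I = 44 962 171 mm⁴.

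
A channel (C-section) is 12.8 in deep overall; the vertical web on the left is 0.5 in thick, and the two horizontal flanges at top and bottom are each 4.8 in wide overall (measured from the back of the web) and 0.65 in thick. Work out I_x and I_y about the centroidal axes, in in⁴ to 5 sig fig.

Decompose the section into non-overlapping parts with the origin at the bottom-left of its bounding rectangle.
Web: 0.5 × 12.8, A = 6.4 in², y = 6.4 in, Ī = 87.38133 in⁴.
Top flange (beyond web): 4.3 × 0.65, A = 2.795 in², y = 12.475 in, Ī = 0.09840729 in⁴.
Bottom flange (beyond web): 4.3 × 0.65, A = 2.795 in², y = 0.325 in, Ī = 0.09840729 in⁴.
By symmetry the centroid is at mid-height, ȳ = 6.4 in.
Transfer each piece to the centroidal x-axis using Ī + A·d² with d = y − 6.4:
  web: d = 0 in → contributes +87.38133 in⁴
  top flange (beyond web): d = 6.075 in → contributes +103.2496 in⁴
  bottom flange (beyond web): d = -6.075 in → contributes +103.2496 in⁴
Total I = 293.8806 in⁴.
For the y-axis: x̄ = 1.368932 in.
Repeating about the centroidal y-axis gives I_y = 25.93339 in⁴.

I_x ≈ 293.88 in⁴, I_y ≈ 25.933 in⁴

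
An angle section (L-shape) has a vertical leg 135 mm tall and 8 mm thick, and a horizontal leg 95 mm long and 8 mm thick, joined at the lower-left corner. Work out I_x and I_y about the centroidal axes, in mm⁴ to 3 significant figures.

Split into non-overlapping primitives; take the origin at the lower-left of the bounding box.
Vertical leg: 8 × 135, A = 1 080 mm², y = 67.5 mm, Ī = 1 640 250 mm⁴.
Horizontal leg (remainder): 87 × 8, A = 696 mm², y = 4 mm, Ī = 3 712 mm⁴.
Centroid: ȳ = ΣA·y / ΣA = 42.615 mm.
Transfer each piece to the centroidal x-axis using Ī + A·d² with d = y − 42.615:
  vertical leg: d = 24.885 mm → contributes +2 309 062 mm⁴
  horizontal leg (remainder): d = -38.615 mm → contributes +1 041 523 mm⁴
Total I = 3 350 585 mm⁴.
For the y-axis: x̄ = 22.615 mm.
Repeating about the centroidal y-axis gives I_y = 1 399 705 mm⁴.

I_x ≈ 3.35 × 10⁶ mm⁴, I_y ≈ 1.40 × 10⁶ mm⁴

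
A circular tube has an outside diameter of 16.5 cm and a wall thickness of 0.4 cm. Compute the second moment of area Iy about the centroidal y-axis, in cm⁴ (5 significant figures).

Iy ≈ 655.94 cm⁴

Decompose the section into non-overlapping parts with the origin at the bottom-left of its bounding rectangle.
Outer circle: ⌀16.5, A = 213.8246 cm², x = 8.25 cm, Ī = 3638.36 cm⁴.
Bore (subtracted): ⌀15.7, A = 193.5928 cm², x = 8.25 cm, Ī = 2982.418 cm⁴.
By symmetry the centroid is at mid-width, x̄ = 8.25 cm.
All pieces are centred on the centroidal y-axis, so I = ΣĪ (holes subtracted) = 655.9421 cm⁴.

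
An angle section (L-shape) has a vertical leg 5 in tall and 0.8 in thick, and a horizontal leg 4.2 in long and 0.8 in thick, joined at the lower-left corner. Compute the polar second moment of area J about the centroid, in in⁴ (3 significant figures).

J ≈ 25.6 in⁴

Split into non-overlapping primitives; take the origin at the lower-left of the bounding box.
Vertical leg: 0.8 × 5, A = 4 in², y = 2.5 in, Ī = 8.3333 in⁴.
Horizontal leg (remainder): 3.4 × 0.8, A = 2.72 in², y = 0.4 in, Ī = 0.14507 in⁴.
Centroid: ȳ = ΣA·y / ΣA = 1.65 in.
Transfer each piece to the centroidal x-axis using Ī + A·d² with d = y − 1.65:
  vertical leg: d = 0.85 in → contributes +11.223 in⁴
  horizontal leg (remainder): d = -1.25 in → contributes +4.3951 in⁴
Total I = 15.618 in⁴.
For the y-axis: x̄ = 1.25 in.
Repeating about the centroidal y-axis gives I_y = 9.9736 in⁴.
Polar second moment: J = I_x + I_y = 25.592 in⁴.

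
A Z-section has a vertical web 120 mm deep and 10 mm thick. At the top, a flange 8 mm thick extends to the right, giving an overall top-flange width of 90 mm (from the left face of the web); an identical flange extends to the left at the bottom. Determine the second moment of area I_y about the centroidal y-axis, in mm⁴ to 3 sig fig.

Split into non-overlapping primitives; take the origin at the lower-left of the bounding box.
Web: 10 × 120, A = 1 200 mm², x = 85 mm, Ī = 10 000 mm⁴.
Top flange (beyond web): 80 × 8, A = 640 mm², x = 130 mm, Ī = 341 333 mm⁴.
Bottom flange (beyond web): 80 × 8, A = 640 mm², x = 40 mm, Ī = 341 333 mm⁴.
Centroid: x̄ = ΣA·x / ΣA = 85 mm.
Transfer each piece to the centroidal y-axis using Ī + A·d² with d = x − 85:
  web: d = 0 mm → contributes +10 000 mm⁴
  top flange (beyond web): d = 45 mm → contributes +1 637 333 mm⁴
  bottom flange (beyond web): d = -45 mm → contributes +1 637 333 mm⁴
Total I = 3 284 667 mm⁴.

I_y ≈ 3.28 × 10⁶ mm⁴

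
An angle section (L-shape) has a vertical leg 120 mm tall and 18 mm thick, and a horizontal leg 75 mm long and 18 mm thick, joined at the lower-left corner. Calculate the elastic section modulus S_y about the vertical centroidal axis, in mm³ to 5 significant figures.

Split into non-overlapping primitives; take the origin at the lower-left of the bounding box.
Vertical leg: 18 × 120, A = 2 160 mm², x = 9 mm, Ī = 58 320 mm⁴.
Horizontal leg (remainder): 57 × 18, A = 1 026 mm², x = 46.5 mm, Ī = 277789.5 mm⁴.
Centroid: x̄ = ΣA·x / ΣA = 21.07627 mm.
Transfer each piece to the vertical centroidal axis using Ī + A·d² with d = x − 21.07627:
  vertical leg: d = -12.07627 mm → contributes +373326.5 mm⁴
  horizontal leg (remainder): d = 25.42373 mm → contributes +940 961 mm⁴
Total I = 1 314 287 mm⁴.
Extreme fibre distance c = 53.92373 mm; S = I/c = 24373.08 mm³.

S_y ≈ 2.4373 × 10⁴ mm³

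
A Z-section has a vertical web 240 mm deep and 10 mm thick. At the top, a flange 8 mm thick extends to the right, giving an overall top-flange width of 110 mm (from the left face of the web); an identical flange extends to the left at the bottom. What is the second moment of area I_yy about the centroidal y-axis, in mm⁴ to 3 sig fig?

I_yy ≈ 6.19 × 10⁶ mm⁴

Break the section into simple shapes (no overlaps), measuring from the bottom-left corner of the bounding box.
Web: 10 × 240, A = 2 400 mm², x = 105 mm, Ī = 20 000 mm⁴.
Top flange (beyond web): 100 × 8, A = 800 mm², x = 160 mm, Ī = 666 667 mm⁴.
Bottom flange (beyond web): 100 × 8, A = 800 mm², x = 50 mm, Ī = 666 667 mm⁴.
Centroid: x̄ = ΣA·x / ΣA = 105 mm.
Transfer each piece to the centroidal y-axis using Ī + A·d² with d = x − 105:
  web: d = 0 mm → contributes +20 000 mm⁴
  top flange (beyond web): d = 55 mm → contributes +3 086 667 mm⁴
  bottom flange (beyond web): d = -55 mm → contributes +3 086 667 mm⁴
Total I = 6 193 333 mm⁴.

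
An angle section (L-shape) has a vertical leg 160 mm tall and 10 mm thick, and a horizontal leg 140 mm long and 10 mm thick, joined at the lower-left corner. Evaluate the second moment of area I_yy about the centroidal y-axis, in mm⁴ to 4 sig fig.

Treat the section as a set of non-overlapping primitives; coordinates are from the bounding-box lower-left.
Vertical leg: 10 × 160, A = 1 600 mm², x = 5 mm, Ī = 13333.3 mm⁴.
Horizontal leg (remainder): 130 × 10, A = 1 300 mm², x = 75 mm, Ī = 1 830 833 mm⁴.
Centroid: x̄ = ΣA·x / ΣA = 36.3793 mm.
Transfer each piece to the centroidal y-axis using Ī + A·d² with d = x − 36.3793:
  vertical leg: d = -31.3793 mm → contributes +1 588 791 mm⁴
  horizontal leg (remainder): d = 38.6207 mm → contributes +3 769 858 mm⁴
Total I = 5 358 649 mm⁴.

I_yy ≈ 5.359 × 10⁶ mm⁴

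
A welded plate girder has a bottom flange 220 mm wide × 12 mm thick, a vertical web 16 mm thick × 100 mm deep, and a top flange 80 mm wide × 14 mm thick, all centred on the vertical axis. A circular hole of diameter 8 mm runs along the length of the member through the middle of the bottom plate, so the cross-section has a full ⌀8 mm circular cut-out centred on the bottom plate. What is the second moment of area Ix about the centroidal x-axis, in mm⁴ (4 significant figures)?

Ix ≈ 1.190 × 10⁷ mm⁴

Decompose the section into non-overlapping parts with the origin at the bottom-left of its bounding rectangle.
Bottom plate: 220 × 12, A = 2 640 mm², y = 6 mm, Ī = 31 680 mm⁴.
Web plate: 16 × 100, A = 1 600 mm², y = 62 mm, Ī = 1 333 333 mm⁴.
Top plate: 80 × 14, A = 1 120 mm², y = 119 mm, Ī = 18293.3 mm⁴.
Hole (subtracted): ⌀8, A = 50.2655 mm², y = 6 mm, Ī = 201.062 mm⁴.
Centroid: ȳ = ΣA·y / ΣA = 46.7101 mm.
Transfer each piece to the centroidal x-axis using Ī + A·d² with d = y − 46.7101:
  bottom plate: d = -40.7101 mm → contributes +4 406 991 mm⁴
  web plate: d = 15.2899 mm → contributes +1 707 381 mm⁴
  top plate: d = 72.2899 mm → contributes +5 871 217 mm⁴
  hole: d = -40.7101 mm → contributes −83506.8 mm⁴
Total I = 11 902 083 mm⁴.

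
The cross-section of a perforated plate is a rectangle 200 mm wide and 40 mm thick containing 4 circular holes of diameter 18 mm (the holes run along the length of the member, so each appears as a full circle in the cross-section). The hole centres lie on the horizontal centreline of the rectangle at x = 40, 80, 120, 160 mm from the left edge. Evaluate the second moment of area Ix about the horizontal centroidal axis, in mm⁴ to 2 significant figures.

Ix ≈ 1.0 × 10⁶ mm⁴

Decompose the section into non-overlapping parts with the origin at the bottom-left of its bounding rectangle.
Plate: 200 × 40, A = 8 000 mm², y = 20 mm, Ī = 1 066 667 mm⁴.
Hole 1 (subtracted): ⌀18, A = 254.5 mm², y = 20 mm, Ī = 5 153 mm⁴.
Hole 2 (subtracted): ⌀18, A = 254.5 mm², y = 20 mm, Ī = 5 153 mm⁴.
Hole 3 (subtracted): ⌀18, A = 254.5 mm², y = 20 mm, Ī = 5 153 mm⁴.
Hole 4 (subtracted): ⌀18, A = 254.5 mm², y = 20 mm, Ī = 5 153 mm⁴.
By symmetry the centroid is at mid-height, ȳ = 20 mm.
All pieces are centred on the horizontal centroidal axis, so I = ΣĪ (holes subtracted) = 1 046 055 mm⁴.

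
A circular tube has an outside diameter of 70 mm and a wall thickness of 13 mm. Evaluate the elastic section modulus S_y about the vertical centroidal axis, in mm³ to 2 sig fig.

S_y ≈ 2.8 × 10⁴ mm³

Break the section into simple shapes (no overlaps), measuring from the bottom-left corner of the bounding box.
Outer circle: ⌀70, A = 3 848 mm², x = 35 mm, Ī = 1 178 588 mm⁴.
Bore (subtracted): ⌀44, A = 1 521 mm², x = 35 mm, Ī = 183 984 mm⁴.
By symmetry the centroid is at mid-width, x̄ = 35 mm.
All pieces are centred on the vertical centroidal axis, so I = ΣĪ (holes subtracted) = 994 604 mm⁴.
Extreme fibre distance c = 35 mm; S = I/c = 28 417 mm³.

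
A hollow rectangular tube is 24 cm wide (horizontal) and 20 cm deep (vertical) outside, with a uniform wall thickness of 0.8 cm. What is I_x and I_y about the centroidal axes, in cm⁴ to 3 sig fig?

I_x ≈ 4370 cm⁴, I_y ≈ 5810 cm⁴

Treat the section as a set of non-overlapping primitives; coordinates are from the bounding-box lower-left.
Outer rectangle: 24 × 20, A = 480 cm², y = 10 cm, Ī = 16 000 cm⁴.
Inner void (subtracted): 22.4 × 18.4, A = 412.16 cm², y = 10 cm, Ī = 11 628 cm⁴.
By symmetry the centroid is at mid-height, ȳ = 10 cm.
All pieces are centred on the centroidal x-axis, so I = ΣĪ (holes subtracted) = 4371.6 cm⁴.
Repeating about the centroidal y-axis gives I_y = 5806.2 cm⁴.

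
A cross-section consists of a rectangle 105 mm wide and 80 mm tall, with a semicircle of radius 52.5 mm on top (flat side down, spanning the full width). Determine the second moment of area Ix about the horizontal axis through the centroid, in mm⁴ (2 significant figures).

Ix ≈ 1.6 × 10⁷ mm⁴

Split into non-overlapping primitives; take the origin at the lower-left of the bounding box.
Rectangular body: 105 × 80, A = 8 400 mm², y = 40 mm, Ī = 4 480 000 mm⁴.
Semicircular cap: semicircle r = 52.5, A = 4 330 mm², y = 102.3 mm, Ī = 833 814 mm⁴.
Centroid: ȳ = ΣA·y / ΣA = 61.18 mm.
Transfer each piece to the horizontal axis through the centroid using Ī + A·d² with d = y − 61.18:
  rectangular body: d = -21.18 mm → contributes +8 249 241 mm⁴
  semicircular cap: d = 41.1 mm → contributes +8 146 799 mm⁴
Total I = 16 396 040 mm⁴.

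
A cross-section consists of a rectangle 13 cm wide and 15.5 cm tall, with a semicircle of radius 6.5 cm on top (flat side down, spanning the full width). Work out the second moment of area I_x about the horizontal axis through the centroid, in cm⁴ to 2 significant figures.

Split into non-overlapping primitives; take the origin at the lower-left of the bounding box.
Rectangular body: 13 × 15.5, A = 201.5 cm², y = 7.75 cm, Ī = 4 034 cm⁴.
Semicircular cap: semicircle r = 6.5, A = 66.37 cm², y = 18.26 cm, Ī = 195.9 cm⁴.
Centroid: ȳ = ΣA·y / ΣA = 10.35 cm.
Transfer each piece to the horizontal axis through the centroid using Ī + A·d² with d = y − 10.35:
  rectangular body: d = -2.604 cm → contributes +5 400 cm⁴
  semicircular cap: d = 7.905 cm → contributes +4 343 cm⁴
Total I = 9 743 cm⁴.

I_x ≈ 9700 cm⁴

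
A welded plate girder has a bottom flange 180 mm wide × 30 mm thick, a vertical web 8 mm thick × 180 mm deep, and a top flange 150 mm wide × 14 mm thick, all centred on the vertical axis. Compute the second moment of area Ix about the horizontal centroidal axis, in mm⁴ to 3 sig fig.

Treat the section as a set of non-overlapping primitives; coordinates are from the bounding-box lower-left.
Bottom plate: 180 × 30, A = 5 400 mm², y = 15 mm, Ī = 405 000 mm⁴.
Web plate: 8 × 180, A = 1 440 mm², y = 120 mm, Ī = 3 888 000 mm⁴.
Top plate: 150 × 14, A = 2 100 mm², y = 217 mm, Ī = 34 300 mm⁴.
Centroid: ȳ = ΣA·y / ΣA = 79.362 mm.
Transfer each piece to the horizontal centroidal axis using Ī + A·d² with d = y − 79.362:
  bottom plate: d = -64.362 mm → contributes +22 774 611 mm⁴
  web plate: d = 40.638 mm → contributes +6 266 035 mm⁴
  top plate: d = 137.64 mm → contributes +39 816 919 mm⁴
Total I = 68 857 566 mm⁴.

Ix ≈ 6.89 × 10⁷ mm⁴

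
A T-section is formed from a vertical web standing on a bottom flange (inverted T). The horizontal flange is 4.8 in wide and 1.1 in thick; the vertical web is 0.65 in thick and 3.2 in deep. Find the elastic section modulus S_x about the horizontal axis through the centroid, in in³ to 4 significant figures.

S_x ≈ 2.929 in³

Decompose the section into non-overlapping parts with the origin at the bottom-left of its bounding rectangle.
Flange: 4.8 × 1.1, A = 5.28 in², y = 0.55 in, Ī = 0.5324 in⁴.
Web: 0.65 × 3.2, A = 2.08 in², y = 2.7 in, Ī = 1.77493 in⁴.
Centroid: ȳ = ΣA·y / ΣA = 1.15761 in.
Transfer each piece to the horizontal axis through the centroid using Ī + A·d² with d = y − 1.15761:
  flange: d = -0.607609 in → contributes +2.48171 in⁴
  web: d = 1.54239 in → contributes +6.72319 in⁴
Total I = 9.20491 in⁴.
Extreme fibre distance c = 3.14239 in; S = I/c = 2.92927 in³.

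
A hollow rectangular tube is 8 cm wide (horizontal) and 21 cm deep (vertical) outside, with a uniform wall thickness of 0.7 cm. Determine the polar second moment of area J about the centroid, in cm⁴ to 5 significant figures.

J ≈ 2459.2 cm⁴

Break the section into simple shapes (no overlaps), measuring from the bottom-left corner of the bounding box.
Outer rectangle: 8 × 21, A = 168 cm², y = 10.5 cm, Ī = 6 174 cm⁴.
Inner void (subtracted): 6.6 × 19.6, A = 129.36 cm², y = 10.5 cm, Ī = 4141.245 cm⁴.
By symmetry the centroid is at mid-height, ȳ = 10.5 cm.
All pieces are centred on the centroidal x-axis, so I = ΣĪ (holes subtracted) = 2032.755 cm⁴.
Repeating about the centroidal y-axis gives I_y = 426.4232 cm⁴.
Polar second moment: J = I_x + I_y = 2459.178 cm⁴.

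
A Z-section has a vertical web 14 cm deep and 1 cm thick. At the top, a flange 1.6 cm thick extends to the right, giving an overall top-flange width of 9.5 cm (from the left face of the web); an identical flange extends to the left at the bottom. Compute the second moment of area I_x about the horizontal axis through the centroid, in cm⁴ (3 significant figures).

I_x ≈ 1280 cm⁴

Treat the section as a set of non-overlapping primitives; coordinates are from the bounding-box lower-left.
Web: 1 × 14, A = 14 cm², y = 7 cm, Ī = 228.67 cm⁴.
Top flange (beyond web): 8.5 × 1.6, A = 13.6 cm², y = 13.2 cm, Ī = 2.9013 cm⁴.
Bottom flange (beyond web): 8.5 × 1.6, A = 13.6 cm², y = 0.8 cm, Ī = 2.9013 cm⁴.
Centroid: ȳ = ΣA·y / ΣA = 7 cm.
Transfer each piece to the horizontal axis through the centroid using Ī + A·d² with d = y − 7:
  web: d = 0 cm → contributes +228.67 cm⁴
  top flange (beyond web): d = 6.2 cm → contributes +525.69 cm⁴
  bottom flange (beyond web): d = -6.2 cm → contributes +525.69 cm⁴
Total I = 1 280 cm⁴.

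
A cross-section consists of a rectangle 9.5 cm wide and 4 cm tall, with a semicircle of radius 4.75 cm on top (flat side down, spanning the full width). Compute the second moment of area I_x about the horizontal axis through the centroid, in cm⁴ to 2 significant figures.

I_x ≈ 400 cm⁴

Split into non-overlapping primitives; take the origin at the lower-left of the bounding box.
Rectangular body: 9.5 × 4, A = 38 cm², y = 2 cm, Ī = 50.67 cm⁴.
Semicircular cap: semicircle r = 4.75, A = 35.44 cm², y = 6.016 cm, Ī = 55.87 cm⁴.
Centroid: ȳ = ΣA·y / ΣA = 3.938 cm.
Transfer each piece to the horizontal axis through the centroid using Ī + A·d² with d = y − 3.938:
  rectangular body: d = -1.938 cm → contributes +193.4 cm⁴
  semicircular cap: d = 2.078 cm → contributes +208.9 cm⁴
Total I = 402.3 cm⁴.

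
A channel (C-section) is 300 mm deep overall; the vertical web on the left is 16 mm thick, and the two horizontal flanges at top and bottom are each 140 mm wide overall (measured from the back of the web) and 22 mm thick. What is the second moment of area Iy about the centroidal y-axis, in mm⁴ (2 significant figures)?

Iy ≈ 2.0 × 10⁷ mm⁴

Split into non-overlapping primitives; take the origin at the lower-left of the bounding box.
Web: 16 × 300, A = 4 800 mm², x = 8 mm, Ī = 102 400 mm⁴.
Top flange (beyond web): 124 × 22, A = 2 728 mm², x = 78 mm, Ī = 3 495 477 mm⁴.
Bottom flange (beyond web): 124 × 22, A = 2 728 mm², x = 78 mm, Ī = 3 495 477 mm⁴.
Centroid: x̄ = ΣA·x / ΣA = 45.24 mm.
Transfer each piece to the centroidal y-axis using Ī + A·d² with d = x − 45.24:
  web: d = -37.24 mm → contributes +6 758 656 mm⁴
  top flange (beyond web): d = 32.76 mm → contributes +6 423 449 mm⁴
  bottom flange (beyond web): d = 32.76 mm → contributes +6 423 449 mm⁴
Total I = 19 605 554 mm⁴.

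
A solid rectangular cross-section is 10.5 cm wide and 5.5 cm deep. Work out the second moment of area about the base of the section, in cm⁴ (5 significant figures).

The section: 10.5 × 5.5, A = 57.75 cm², y = 2.75 cm, Ī = 145.5781 cm⁴.
Transfer it to the bottom edge using Ī + A·d² with d = y − 0:
  the section: d = 2.75 cm → contributes +582.3125 cm⁴
Total I = 582.3125 cm⁴.

I_base ≈ 582.31 cm⁴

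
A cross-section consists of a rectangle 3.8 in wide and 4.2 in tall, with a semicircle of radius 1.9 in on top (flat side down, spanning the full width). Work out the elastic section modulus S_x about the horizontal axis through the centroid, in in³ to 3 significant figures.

Decompose the section into non-overlapping parts with the origin at the bottom-left of its bounding rectangle.
Rectangular body: 3.8 × 4.2, A = 15.96 in², y = 2.1 in, Ī = 23.461 in⁴.
Semicircular cap: semicircle r = 1.9, A = 5.6706 in², y = 5.0064 in, Ī = 1.4304 in⁴.
Centroid: ȳ = ΣA·y / ΣA = 2.8619 in.
Transfer each piece to the horizontal axis through the centroid using Ī + A·d² with d = y − 2.8619:
  rectangular body: d = -0.76192 in → contributes +32.726 in⁴
  semicircular cap: d = 2.1445 in → contributes +27.508 in⁴
Total I = 60.234 in⁴.
Extreme fibre distance c = 3.2381 in; S = I/c = 18.602 in³.

S_x ≈ 18.6 in³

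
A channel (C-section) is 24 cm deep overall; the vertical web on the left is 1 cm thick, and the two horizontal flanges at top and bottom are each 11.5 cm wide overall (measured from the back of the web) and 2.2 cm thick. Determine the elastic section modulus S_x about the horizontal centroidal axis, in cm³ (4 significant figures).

Split into non-overlapping primitives; take the origin at the lower-left of the bounding box.
Web: 1 × 24, A = 24 cm², y = 12 cm, Ī = 1 152 cm⁴.
Top flange (beyond web): 10.5 × 2.2, A = 23.1 cm², y = 22.9 cm, Ī = 9.317 cm⁴.
Bottom flange (beyond web): 10.5 × 2.2, A = 23.1 cm², y = 1.1 cm, Ī = 9.317 cm⁴.
By symmetry the centroid is at mid-height, ȳ = 12 cm.
Transfer each piece to the horizontal centroidal axis using Ī + A·d² with d = y − 12:
  web: d = 0 cm → contributes +1 152 cm⁴
  top flange (beyond web): d = 10.9 cm → contributes +2753.83 cm⁴
  bottom flange (beyond web): d = -10.9 cm → contributes +2753.83 cm⁴
Total I = 6659.66 cm⁴.
Extreme fibre distance c = 12 cm; S = I/c = 554.971 cm³.

S_x ≈ 555.0 cm³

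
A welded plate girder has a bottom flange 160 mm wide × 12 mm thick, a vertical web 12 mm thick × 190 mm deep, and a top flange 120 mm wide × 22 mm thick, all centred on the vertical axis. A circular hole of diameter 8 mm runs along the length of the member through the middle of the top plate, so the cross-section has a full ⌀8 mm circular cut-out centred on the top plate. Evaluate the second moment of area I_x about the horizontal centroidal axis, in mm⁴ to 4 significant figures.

Decompose the section into non-overlapping parts with the origin at the bottom-left of its bounding rectangle.
Bottom plate: 160 × 12, A = 1 920 mm², y = 6 mm, Ī = 23 040 mm⁴.
Web plate: 12 × 190, A = 2 280 mm², y = 107 mm, Ī = 6 859 000 mm⁴.
Top plate: 120 × 22, A = 2 640 mm², y = 213 mm, Ī = 106 480 mm⁴.
Hole (subtracted): ⌀8, A = 50.2655 mm², y = 213 mm, Ī = 201.062 mm⁴.
Centroid: ȳ = ΣA·y / ΣA = 118.87 mm.
Transfer each piece to the horizontal centroidal axis using Ī + A·d² with d = y − 118.87:
  bottom plate: d = -112.87 mm → contributes +24 482 997 mm⁴
  web plate: d = -11.8697 mm → contributes +7 180 227 mm⁴
  top plate: d = 94.1303 mm → contributes +23 498 254 mm⁴
  hole: d = 94.1303 mm → contributes −445 579 mm⁴
Total I = 54 715 898 mm⁴.

I_x ≈ 5.472 × 10⁷ mm⁴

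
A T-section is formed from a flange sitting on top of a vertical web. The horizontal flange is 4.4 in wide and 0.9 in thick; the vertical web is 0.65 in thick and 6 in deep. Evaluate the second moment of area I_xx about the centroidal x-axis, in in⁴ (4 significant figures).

I_xx ≈ 35.35 in⁴

Decompose the section into non-overlapping parts with the origin at the bottom-left of its bounding rectangle.
Flange: 4.4 × 0.9, A = 3.96 in², y = 6.45 in, Ī = 0.2673 in⁴.
Web: 0.65 × 6, A = 3.9 in², y = 3 in, Ī = 11.7 in⁴.
Centroid: ȳ = ΣA·y / ΣA = 4.73817 in.
Transfer each piece to the centroidal x-axis using Ī + A·d² with d = y − 4.73817:
  flange: d = 1.71183 in → contributes +11.8716 in⁴
  web: d = -1.73817 in → contributes +23.4828 in⁴
Total I = 35.3543 in⁴.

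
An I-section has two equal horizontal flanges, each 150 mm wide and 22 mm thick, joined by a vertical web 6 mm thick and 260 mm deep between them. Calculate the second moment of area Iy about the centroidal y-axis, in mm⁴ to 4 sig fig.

Iy ≈ 1.238 × 10⁷ mm⁴

Break the section into simple shapes (no overlaps), measuring from the bottom-left corner of the bounding box.
Bottom flange: 150 × 22, A = 3 300 mm², x = 75 mm, Ī = 6 187 500 mm⁴.
Web: 6 × 260, A = 1 560 mm², x = 75 mm, Ī = 4 680 mm⁴.
Top flange: 150 × 22, A = 3 300 mm², x = 75 mm, Ī = 6 187 500 mm⁴.
By symmetry the centroid is at mid-width, x̄ = 75 mm.
All pieces are centred on the centroidal y-axis, so I = ΣĪ = 12 379 680 mm⁴.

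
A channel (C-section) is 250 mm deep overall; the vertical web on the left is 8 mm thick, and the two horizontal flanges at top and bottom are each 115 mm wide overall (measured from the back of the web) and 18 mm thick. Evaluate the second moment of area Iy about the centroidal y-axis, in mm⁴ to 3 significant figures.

Treat the section as a set of non-overlapping primitives; coordinates are from the bounding-box lower-left.
Web: 8 × 250, A = 2 000 mm², x = 4 mm, Ī = 10 667 mm⁴.
Top flange (beyond web): 107 × 18, A = 1 926 mm², x = 61.5 mm, Ī = 1 837 565 mm⁴.
Bottom flange (beyond web): 107 × 18, A = 1 926 mm², x = 61.5 mm, Ī = 1 837 565 mm⁴.
Centroid: x̄ = ΣA·x / ΣA = 41.849 mm.
Transfer each piece to the centroidal y-axis using Ī + A·d² with d = x − 41.849:
  web: d = -37.849 mm → contributes +2 875 700 mm⁴
  top flange (beyond web): d = 19.651 mm → contributes +2 581 343 mm⁴
  bottom flange (beyond web): d = 19.651 mm → contributes +2 581 343 mm⁴
Total I = 8 038 385 mm⁴.

Iy ≈ 8.04 × 10⁶ mm⁴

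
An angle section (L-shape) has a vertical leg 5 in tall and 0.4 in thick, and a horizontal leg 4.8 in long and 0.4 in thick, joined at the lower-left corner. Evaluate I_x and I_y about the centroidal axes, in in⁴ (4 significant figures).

I_x ≈ 9.142 in⁴, I_y ≈ 8.258 in⁴

Treat the section as a set of non-overlapping primitives; coordinates are from the bounding-box lower-left.
Vertical leg: 0.4 × 5, A = 2 in², y = 2.5 in, Ī = 4.16667 in⁴.
Horizontal leg (remainder): 4.4 × 0.4, A = 1.76 in², y = 0.2 in, Ī = 0.0234667 in⁴.
Centroid: ȳ = ΣA·y / ΣA = 1.4234 in.
Transfer each piece to the centroidal x-axis using Ī + A·d² with d = y − 1.4234:
  vertical leg: d = 1.0766 in → contributes +6.48478 in⁴
  horizontal leg (remainder): d = -1.2234 in → contributes +2.65769 in⁴
Total I = 9.14247 in⁴.
For the y-axis: x̄ = 1.3234 in.
Repeating about the centroidal y-axis gives I_y = 8.25847 in⁴.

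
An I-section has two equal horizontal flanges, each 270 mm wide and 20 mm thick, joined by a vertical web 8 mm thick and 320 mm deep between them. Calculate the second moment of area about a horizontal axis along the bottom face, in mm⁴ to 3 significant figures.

Split into non-overlapping primitives; take the origin at the lower-left of the bounding box.
Bottom flange: 270 × 20, A = 5 400 mm², y = 10 mm, Ī = 180 000 mm⁴.
Web: 8 × 320, A = 2 560 mm², y = 180 mm, Ī = 21 845 333 mm⁴.
Top flange: 270 × 20, A = 5 400 mm², y = 350 mm, Ī = 180 000 mm⁴.
Transfer each piece to the base of the section using Ī + A·d² with d = y − 0:
  bottom flange: d = 10 mm → contributes +720 000 mm⁴
  web: d = 180 mm → contributes +104 789 333 mm⁴
  top flange: d = 350 mm → contributes +661 680 000 mm⁴
Total I = 767 189 333 mm⁴.

I_base ≈ 7.67 × 10⁸ mm⁴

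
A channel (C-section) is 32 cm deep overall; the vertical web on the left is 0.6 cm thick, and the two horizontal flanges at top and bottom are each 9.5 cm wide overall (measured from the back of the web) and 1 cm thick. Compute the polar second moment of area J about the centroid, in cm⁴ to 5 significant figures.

Break the section into simple shapes (no overlaps), measuring from the bottom-left corner of the bounding box.
Web: 0.6 × 32, A = 19.2 cm², y = 16 cm, Ī = 1638.4 cm⁴.
Top flange (beyond web): 8.9 × 1, A = 8.9 cm², y = 31.5 cm, Ī = 0.7416667 cm⁴.
Bottom flange (beyond web): 8.9 × 1, A = 8.9 cm², y = 0.5 cm, Ī = 0.7416667 cm⁴.
By symmetry the centroid is at mid-height, ȳ = 16 cm.
Transfer each piece to the centroidal x-axis using Ī + A·d² with d = y − 16:
  web: d = 0 cm → contributes +1638.4 cm⁴
  top flange (beyond web): d = 15.5 cm → contributes +2138.967 cm⁴
  bottom flange (beyond web): d = -15.5 cm → contributes +2138.967 cm⁴
Total I = 5916.333 cm⁴.
For the y-axis: x̄ = 2.585135 cm.
Repeating about the centroidal y-axis gives I_y = 326.4752 cm⁴.
Polar second moment: J = I_x + I_y = 6242.808 cm⁴.

J ≈ 6242.8 cm⁴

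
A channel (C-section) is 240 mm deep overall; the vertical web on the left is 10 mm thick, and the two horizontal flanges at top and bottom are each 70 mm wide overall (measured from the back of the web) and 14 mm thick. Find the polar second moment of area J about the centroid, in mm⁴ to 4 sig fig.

Decompose the section into non-overlapping parts with the origin at the bottom-left of its bounding rectangle.
Web: 10 × 240, A = 2 400 mm², y = 120 mm, Ī = 11 520 000 mm⁴.
Top flange (beyond web): 60 × 14, A = 840 mm², y = 233 mm, Ī = 13 720 mm⁴.
Bottom flange (beyond web): 60 × 14, A = 840 mm², y = 7 mm, Ī = 13 720 mm⁴.
By symmetry the centroid is at mid-height, ȳ = 120 mm.
Transfer each piece to the centroidal x-axis using Ī + A·d² with d = y − 120:
  web: d = 0 mm → contributes +11 520 000 mm⁴
  top flange (beyond web): d = 113 mm → contributes +10 739 680 mm⁴
  bottom flange (beyond web): d = -113 mm → contributes +10 739 680 mm⁴
Total I = 32 999 360 mm⁴.
For the y-axis: x̄ = 19.4118 mm.
Repeating about the centroidal y-axis gives I_y = 1 734 588 mm⁴.
Polar second moment: J = I_x + I_y = 34 733 948 mm⁴.

J ≈ 3.473 × 10⁷ mm⁴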